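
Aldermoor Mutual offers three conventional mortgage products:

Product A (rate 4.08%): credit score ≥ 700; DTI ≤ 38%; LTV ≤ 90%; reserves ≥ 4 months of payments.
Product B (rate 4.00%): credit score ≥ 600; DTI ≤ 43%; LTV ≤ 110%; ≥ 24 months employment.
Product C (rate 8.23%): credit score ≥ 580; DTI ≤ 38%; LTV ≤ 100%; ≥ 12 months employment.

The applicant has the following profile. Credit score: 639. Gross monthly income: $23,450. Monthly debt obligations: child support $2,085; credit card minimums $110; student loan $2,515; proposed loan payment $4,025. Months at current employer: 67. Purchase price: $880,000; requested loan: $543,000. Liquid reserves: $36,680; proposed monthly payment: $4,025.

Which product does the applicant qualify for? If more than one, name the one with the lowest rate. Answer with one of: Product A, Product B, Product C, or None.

Total debts = (2,085 + 110 + 2,515 + 4,025) = 8,735; DTI = 8,735/23,450 = 37.2%.
LTV = 543,000/880,000 = 61.7%.
Reserves = 36,680/4,025 = 9.1 months.
Product A: score 639 < 700; DTI 37.2% ≤ 38%; LTV 61.7% ≤ 90%; reserves 9.1 ≥ 4 mo → does not qualify.
Product B: score 639 ≥ 600; DTI 37.2% ≤ 43%; LTV 61.7% ≤ 110%; employment 67 ≥ 24 mo → qualifies.
Product C: score 639 ≥ 580; DTI 37.2% ≤ 38%; LTV 61.7% ≤ 100%; employment 67 ≥ 12 mo → qualifies.
Qualifying: Product B, Product C. Lowest rate is 4.00% → Product B.

Product B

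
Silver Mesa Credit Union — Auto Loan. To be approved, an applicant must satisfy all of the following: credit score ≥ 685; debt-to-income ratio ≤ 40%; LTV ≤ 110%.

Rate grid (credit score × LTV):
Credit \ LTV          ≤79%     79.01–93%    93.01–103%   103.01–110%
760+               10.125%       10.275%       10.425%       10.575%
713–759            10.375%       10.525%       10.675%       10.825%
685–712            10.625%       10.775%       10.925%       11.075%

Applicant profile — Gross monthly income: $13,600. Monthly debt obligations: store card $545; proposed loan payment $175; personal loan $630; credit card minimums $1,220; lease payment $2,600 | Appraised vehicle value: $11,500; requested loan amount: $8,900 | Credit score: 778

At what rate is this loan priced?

10.125%

Credit score 778 ≥ 685; Total monthly debts = (545 + 175 + 630 + 1,220 + 2,600) = 5,170. Debt-to-income = 5,170/13,600 = 38% — meets 40% limit
LTV: 8,900 ÷ 11,500 = 77.4%, within 110% cap
Credit 778 → row 760+; LTV 77.4% → column ≤79%. Grid cell → 10.125%.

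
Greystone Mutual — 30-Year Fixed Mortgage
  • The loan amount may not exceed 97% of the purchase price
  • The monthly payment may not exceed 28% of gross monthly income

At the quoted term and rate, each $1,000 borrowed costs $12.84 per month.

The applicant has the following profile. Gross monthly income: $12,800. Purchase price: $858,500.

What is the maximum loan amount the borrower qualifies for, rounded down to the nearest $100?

Payment cap: 28% × $12,800 = $3,584/month.
At $12.84 per $1,000, that supports 3,584/12.84 × 1,000 ≈ $279,127 → $279,100.
LTV cap: 97% × $858,500 = $832,745 → $832,700.
Binding constraint: payment-to-income.

$279,100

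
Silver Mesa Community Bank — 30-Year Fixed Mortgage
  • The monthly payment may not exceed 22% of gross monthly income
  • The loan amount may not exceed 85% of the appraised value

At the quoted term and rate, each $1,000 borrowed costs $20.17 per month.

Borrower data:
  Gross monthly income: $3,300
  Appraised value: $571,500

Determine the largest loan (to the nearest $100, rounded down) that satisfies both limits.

Payment cap: 22% × $3,300 = $726/month.
At $20.17 per $1,000, that supports 726/20.17 × 1,000 ≈ $35,994 → $35,900.
LTV cap: 85% × $571,500 = $485,775 → $485,700.
Binding constraint: payment-to-income.

$35,900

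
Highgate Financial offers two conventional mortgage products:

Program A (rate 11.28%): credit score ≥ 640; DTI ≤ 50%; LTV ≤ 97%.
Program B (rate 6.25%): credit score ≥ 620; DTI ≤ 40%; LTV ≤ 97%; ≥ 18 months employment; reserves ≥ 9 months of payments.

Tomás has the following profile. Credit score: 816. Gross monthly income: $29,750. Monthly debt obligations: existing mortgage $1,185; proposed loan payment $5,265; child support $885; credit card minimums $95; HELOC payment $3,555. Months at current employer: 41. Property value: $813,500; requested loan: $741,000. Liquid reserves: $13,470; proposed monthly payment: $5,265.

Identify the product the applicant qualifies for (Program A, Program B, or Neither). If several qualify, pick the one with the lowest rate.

Program A

Total debts = (1,185 + 5,265 + 885 + 95 + 3,555) = 10,985; DTI = 10,985/29,750 = 36.9%.
LTV = 741,000/813,500 = 91.1%.
Reserves = 13,470/5,265 = 2.6 months.
Program A: score 816 ≥ 640; DTI 36.9% ≤ 50%; LTV 91.1% ≤ 97% → qualifies.
Program B: score 816 ≥ 620; DTI 36.9% ≤ 40%; LTV 91.1% ≤ 97%; employment 41 ≥ 18 mo; reserves 2.6 < 9 mo → does not qualify.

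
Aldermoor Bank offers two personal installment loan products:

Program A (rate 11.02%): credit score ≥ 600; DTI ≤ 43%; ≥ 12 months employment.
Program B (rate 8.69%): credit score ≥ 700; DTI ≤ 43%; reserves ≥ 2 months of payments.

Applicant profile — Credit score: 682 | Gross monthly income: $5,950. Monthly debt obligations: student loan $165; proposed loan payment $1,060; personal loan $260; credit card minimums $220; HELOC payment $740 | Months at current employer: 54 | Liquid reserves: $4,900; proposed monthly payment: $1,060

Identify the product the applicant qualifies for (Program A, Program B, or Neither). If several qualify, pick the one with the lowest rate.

Total debts = (165 + 1,060 + 260 + 220 + 740) = 2,445; DTI = 2,445/5,950 = 41.1%.
Reserves = 4,900/1,060 = 4.6 months.
Program A: score 682 ≥ 600; DTI 41.1% ≤ 43%; employment 54 ≥ 12 mo → qualifies.
Program B: score 682 < 700; DTI 41.1% ≤ 43%; reserves 4.6 ≥ 2 mo → does not qualify.

Program A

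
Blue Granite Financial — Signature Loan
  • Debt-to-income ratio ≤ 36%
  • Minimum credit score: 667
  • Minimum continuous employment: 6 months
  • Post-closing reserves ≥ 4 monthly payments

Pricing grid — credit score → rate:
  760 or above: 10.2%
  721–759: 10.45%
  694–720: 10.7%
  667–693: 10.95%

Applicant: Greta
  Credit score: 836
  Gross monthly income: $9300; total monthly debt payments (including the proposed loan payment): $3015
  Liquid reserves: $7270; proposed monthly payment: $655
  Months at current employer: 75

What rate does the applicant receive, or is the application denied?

Approved at 10.2%

Credit score 836 ≥ 667 (meets minimum)
DTI = 3,015/9,300 = 32.4% ≤ 36%
Employment 75 ≥ 6 months
Reserves: 7,270 ÷ 655 = 11.1 months (meets 4-month minimum)
All requirements met. Score 836 falls in the 760 or above tier → 10.2%.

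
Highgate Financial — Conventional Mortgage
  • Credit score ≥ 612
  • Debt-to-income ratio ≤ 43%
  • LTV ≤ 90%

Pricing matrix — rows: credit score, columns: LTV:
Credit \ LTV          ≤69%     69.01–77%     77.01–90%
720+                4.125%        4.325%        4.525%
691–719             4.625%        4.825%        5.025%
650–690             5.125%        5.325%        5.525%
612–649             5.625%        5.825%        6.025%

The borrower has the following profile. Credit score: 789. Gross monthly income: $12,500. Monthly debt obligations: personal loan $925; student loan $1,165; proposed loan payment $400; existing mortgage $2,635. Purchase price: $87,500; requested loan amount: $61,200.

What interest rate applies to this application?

4.325%

Credit score 789 ≥ 612; Total monthly debts = (925 + 1,165 + 400 + 2,635) = 5,125. DTI = 5,125/12,500 = 41% ≤ 43%
LTV = 61,200/87,500 = 69.9% ≤ 90%
Row: 789 falls in 720+. Column: 69.9% falls in 69.01–77%. Rate = 4.325%.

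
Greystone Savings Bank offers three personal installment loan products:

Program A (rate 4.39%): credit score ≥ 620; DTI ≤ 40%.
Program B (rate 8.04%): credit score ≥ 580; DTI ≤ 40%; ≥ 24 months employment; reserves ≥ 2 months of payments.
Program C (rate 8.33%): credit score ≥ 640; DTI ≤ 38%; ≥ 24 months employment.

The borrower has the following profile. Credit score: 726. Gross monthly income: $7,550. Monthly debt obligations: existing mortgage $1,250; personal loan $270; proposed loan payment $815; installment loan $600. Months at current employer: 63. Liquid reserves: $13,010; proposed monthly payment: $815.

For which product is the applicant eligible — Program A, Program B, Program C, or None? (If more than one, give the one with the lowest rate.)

Total debts = (1,250 + 270 + 815 + 600) = 2,935; DTI = 2,935/7,550 = 38.9%.
Reserves = 13,010/815 = 16.0 months.
Program A: score 726 ≥ 620; DTI 38.9% ≤ 40% → qualifies.
Program B: score 726 ≥ 580; DTI 38.9% ≤ 40%; employment 63 ≥ 24 mo; reserves 16.0 ≥ 2 mo → qualifies.
Program C: score 726 ≥ 640; DTI 38.9% > 38%; employment 63 ≥ 24 mo → does not qualify.
Qualifying: Program A, Program B. Lowest rate is 4.39% → Program A.

Program A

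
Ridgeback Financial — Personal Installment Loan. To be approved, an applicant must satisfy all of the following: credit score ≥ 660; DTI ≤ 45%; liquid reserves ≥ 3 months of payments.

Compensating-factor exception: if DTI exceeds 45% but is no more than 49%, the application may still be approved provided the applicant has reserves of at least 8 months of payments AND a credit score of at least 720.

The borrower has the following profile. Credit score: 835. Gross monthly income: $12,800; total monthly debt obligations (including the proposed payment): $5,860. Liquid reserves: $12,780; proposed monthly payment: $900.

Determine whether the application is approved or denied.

Credit score 835 ≥ 660 (meets base)
DTI = 5,860/12,800 = 45.8% > 45% — standard DTI limit exceeded.
Reserves: 12,780 ÷ 900 = 14.2 months (meets 3-month minimum)
45.8% falls in the override range (45%–49%), so the compensating-factor test applies.
Reserves 14.2 ≥ 8 months; credit score 835 ≥ 720.
Both override conditions satisfied; DTI exception granted.

Approved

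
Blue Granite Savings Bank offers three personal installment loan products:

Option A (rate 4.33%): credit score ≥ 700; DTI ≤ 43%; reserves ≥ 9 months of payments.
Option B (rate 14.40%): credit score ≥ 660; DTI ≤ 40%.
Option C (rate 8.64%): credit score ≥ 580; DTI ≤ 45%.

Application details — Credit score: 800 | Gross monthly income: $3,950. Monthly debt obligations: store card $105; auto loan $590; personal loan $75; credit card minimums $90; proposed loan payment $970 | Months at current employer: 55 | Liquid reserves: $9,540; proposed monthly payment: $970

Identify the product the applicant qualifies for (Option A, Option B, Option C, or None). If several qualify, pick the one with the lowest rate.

None

Total debts = (105 + 590 + 75 + 90 + 970) = 1,830; DTI = 1,830/3,950 = 46.3%.
Reserves = 9,540/970 = 9.8 months.
Option A: score 800 ≥ 700; DTI 46.3% > 43%; reserves 9.8 ≥ 9 mo → does not qualify.
Option B: score 800 ≥ 660; DTI 46.3% > 40% → does not qualify.
Option C: score 800 ≥ 580; DTI 46.3% > 45% → does not qualify.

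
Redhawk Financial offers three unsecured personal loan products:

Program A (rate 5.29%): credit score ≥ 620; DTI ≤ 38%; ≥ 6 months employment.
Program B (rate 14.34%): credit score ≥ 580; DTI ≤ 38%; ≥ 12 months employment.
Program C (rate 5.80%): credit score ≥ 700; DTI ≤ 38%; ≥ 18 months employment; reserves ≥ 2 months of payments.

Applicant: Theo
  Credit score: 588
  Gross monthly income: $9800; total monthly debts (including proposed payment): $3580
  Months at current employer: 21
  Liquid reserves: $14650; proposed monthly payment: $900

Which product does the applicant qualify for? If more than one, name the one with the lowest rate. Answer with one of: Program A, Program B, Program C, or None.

Program B

DTI = 3,580/9,800 = 36.5%.
Reserves = 14,650/900 = 16.3 months.
Program A: score 588 < 620; DTI 36.5% ≤ 38%; employment 21 ≥ 6 mo → does not qualify.
Program B: score 588 ≥ 580; DTI 36.5% ≤ 38%; employment 21 ≥ 12 mo → qualifies.
Program C: score 588 < 700; DTI 36.5% ≤ 38%; employment 21 ≥ 18 mo; reserves 16.3 ≥ 2 mo → does not qualify.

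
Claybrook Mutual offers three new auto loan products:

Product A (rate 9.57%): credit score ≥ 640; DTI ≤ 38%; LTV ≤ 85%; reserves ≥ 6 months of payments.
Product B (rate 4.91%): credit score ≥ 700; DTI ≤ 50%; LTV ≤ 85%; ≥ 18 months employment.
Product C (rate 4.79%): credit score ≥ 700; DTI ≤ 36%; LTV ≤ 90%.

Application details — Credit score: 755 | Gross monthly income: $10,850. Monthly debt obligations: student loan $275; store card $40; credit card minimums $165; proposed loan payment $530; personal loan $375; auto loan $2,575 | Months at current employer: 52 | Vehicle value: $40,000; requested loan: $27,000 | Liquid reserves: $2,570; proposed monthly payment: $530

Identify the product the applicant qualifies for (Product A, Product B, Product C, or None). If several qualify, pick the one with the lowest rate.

Total debts = (275 + 40 + 165 + 530 + 375 + 2,575) = 3,960; DTI = 3,960/10,850 = 36.5%.
LTV = 27,000/40,000 = 67.5%.
Reserves = 2,570/530 = 4.8 months.
Product A: score 755 ≥ 640; DTI 36.5% ≤ 38%; LTV 67.5% ≤ 85%; reserves 4.8 < 6 mo → does not qualify.
Product B: score 755 ≥ 700; DTI 36.5% ≤ 50%; LTV 67.5% ≤ 85%; employment 52 ≥ 18 mo → qualifies.
Product C: score 755 ≥ 700; DTI 36.5% > 36%; LTV 67.5% ≤ 90% → does not qualify.

Product B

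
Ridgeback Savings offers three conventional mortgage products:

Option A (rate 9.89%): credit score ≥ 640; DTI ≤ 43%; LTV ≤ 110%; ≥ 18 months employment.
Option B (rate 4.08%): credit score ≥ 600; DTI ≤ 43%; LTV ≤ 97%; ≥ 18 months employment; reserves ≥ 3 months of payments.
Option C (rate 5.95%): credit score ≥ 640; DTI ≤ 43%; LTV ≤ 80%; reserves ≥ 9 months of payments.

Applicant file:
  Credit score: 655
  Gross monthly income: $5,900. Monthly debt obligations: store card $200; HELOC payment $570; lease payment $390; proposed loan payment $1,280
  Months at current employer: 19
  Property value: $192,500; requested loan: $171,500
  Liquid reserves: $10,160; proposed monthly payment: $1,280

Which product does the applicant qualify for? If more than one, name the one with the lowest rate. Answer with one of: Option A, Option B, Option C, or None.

Total debts = (200 + 570 + 390 + 1,280) = 2,440; DTI = 2,440/5,900 = 41.4%.
LTV = 171,500/192,500 = 89.1%.
Reserves = 10,160/1,280 = 7.9 months.
Option A: score 655 ≥ 640; DTI 41.4% ≤ 43%; LTV 89.1% ≤ 110%; employment 19 ≥ 18 mo → qualifies.
Option B: score 655 ≥ 600; DTI 41.4% ≤ 43%; LTV 89.1% ≤ 97%; employment 19 ≥ 18 mo; reserves 7.9 ≥ 3 mo → qualifies.
Option C: score 655 ≥ 640; DTI 41.4% ≤ 43%; LTV 89.1% > 80%; reserves 7.9 < 9 mo → does not qualify.
Qualifying: Option A, Option B. Lowest rate is 4.08% → Option B.

Option B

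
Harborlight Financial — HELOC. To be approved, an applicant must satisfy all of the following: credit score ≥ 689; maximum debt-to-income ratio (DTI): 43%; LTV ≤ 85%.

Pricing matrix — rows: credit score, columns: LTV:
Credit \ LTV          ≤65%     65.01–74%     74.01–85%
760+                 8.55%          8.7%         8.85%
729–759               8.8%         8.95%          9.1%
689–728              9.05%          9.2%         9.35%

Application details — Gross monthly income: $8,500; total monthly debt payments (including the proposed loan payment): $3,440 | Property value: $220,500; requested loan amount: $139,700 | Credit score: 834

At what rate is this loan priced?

8.55%

Credit score 834 ≥ 689; Debt-to-income = 3,440/8,500 = 40.5% — meets 43% limit
LTV = 139,700/220,500 = 63.4% ≤ 85%
Credit 834 → row 760+; LTV 63.4% → column ≤65%. Grid cell → 8.55%.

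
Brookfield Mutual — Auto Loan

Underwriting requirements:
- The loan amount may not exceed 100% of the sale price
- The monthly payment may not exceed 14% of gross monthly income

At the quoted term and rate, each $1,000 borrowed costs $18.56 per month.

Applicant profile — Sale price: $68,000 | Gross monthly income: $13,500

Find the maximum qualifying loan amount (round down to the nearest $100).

$68,000

Payment cap: 14% × $13,500 = $1,890/month.
At $18.56 per $1,000, that supports 1,890/18.56 × 1,000 ≈ $101,831 → $101,800.
LTV cap: 100% × $68,000 = $68,000 → $68,000.
Binding constraint: loan-to-value.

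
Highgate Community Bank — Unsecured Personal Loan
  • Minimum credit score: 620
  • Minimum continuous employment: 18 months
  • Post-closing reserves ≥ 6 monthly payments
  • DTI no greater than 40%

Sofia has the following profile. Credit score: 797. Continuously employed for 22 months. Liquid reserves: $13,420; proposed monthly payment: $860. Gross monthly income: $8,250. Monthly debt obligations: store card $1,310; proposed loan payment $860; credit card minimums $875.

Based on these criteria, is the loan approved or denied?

Approved

Credit score 797 ≥ 620 (meets)
Employment 22 ≥ 18 months
Reserves: 13,420 ÷ 860 = 15.6 months (meets 6-month minimum)
Total monthly debts = (1,310 + 860 + 875) = 3,045. DTI = 3,045/8,250 = 36.9% ≤ 40%
All criteria satisfied.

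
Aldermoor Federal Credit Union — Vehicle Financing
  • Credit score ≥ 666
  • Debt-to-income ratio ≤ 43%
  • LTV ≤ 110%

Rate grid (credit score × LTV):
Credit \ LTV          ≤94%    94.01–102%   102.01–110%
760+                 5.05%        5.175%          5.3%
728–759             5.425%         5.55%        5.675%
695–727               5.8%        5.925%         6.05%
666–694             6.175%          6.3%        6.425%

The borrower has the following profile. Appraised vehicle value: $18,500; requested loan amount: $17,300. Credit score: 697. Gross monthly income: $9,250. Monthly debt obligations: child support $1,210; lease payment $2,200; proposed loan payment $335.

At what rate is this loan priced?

5.8%

Credit score 697 ≥ 666; Total monthly debts = (1,210 + 2,200 + 335) = 3,745. DTI: 3,745 ÷ 9,250 = 40.5%, within the 43% cap
LTV: 17,300 ÷ 18,500 = 93.5%, within 110% cap
Credit 697 → row 695–727; LTV 93.5% → column ≤94%. Grid cell → 5.8%.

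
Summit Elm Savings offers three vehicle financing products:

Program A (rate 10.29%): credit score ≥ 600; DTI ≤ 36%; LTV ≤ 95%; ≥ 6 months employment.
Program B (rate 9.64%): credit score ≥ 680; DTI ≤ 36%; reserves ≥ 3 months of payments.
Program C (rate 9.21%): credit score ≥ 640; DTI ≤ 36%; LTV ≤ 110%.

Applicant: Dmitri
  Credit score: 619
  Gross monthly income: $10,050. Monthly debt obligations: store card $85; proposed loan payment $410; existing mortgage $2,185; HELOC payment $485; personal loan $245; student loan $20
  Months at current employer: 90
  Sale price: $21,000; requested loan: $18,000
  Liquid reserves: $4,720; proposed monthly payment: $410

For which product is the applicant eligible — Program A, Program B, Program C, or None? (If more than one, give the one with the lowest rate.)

Total debts = (85 + 410 + 2,185 + 485 + 245 + 20) = 3,430; DTI = 3,430/10,050 = 34.1%.
LTV = 18,000/21,000 = 85.7%.
Reserves = 4,720/410 = 11.5 months.
Program A: score 619 ≥ 600; DTI 34.1% ≤ 36%; LTV 85.7% ≤ 95%; employment 90 ≥ 6 mo → qualifies.
Program B: score 619 < 680; DTI 34.1% ≤ 36%; reserves 11.5 ≥ 3 mo → does not qualify.
Program C: score 619 < 640; DTI 34.1% ≤ 36%; LTV 85.7% ≤ 110% → does not qualify.

Program A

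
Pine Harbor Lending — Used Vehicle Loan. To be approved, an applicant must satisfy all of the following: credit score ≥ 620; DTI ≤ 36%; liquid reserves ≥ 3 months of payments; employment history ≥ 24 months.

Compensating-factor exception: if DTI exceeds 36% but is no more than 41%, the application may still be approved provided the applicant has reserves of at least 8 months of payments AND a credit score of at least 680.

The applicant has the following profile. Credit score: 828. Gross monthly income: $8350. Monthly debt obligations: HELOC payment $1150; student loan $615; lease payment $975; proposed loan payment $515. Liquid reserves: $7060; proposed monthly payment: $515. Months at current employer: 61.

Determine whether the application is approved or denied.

Approved

Credit score 828 ≥ 620 (meets base)
Total debts = (1,150 + 615 + 975 + 515) = 3,255. DTI = 3,255/8,350 = 39% > 36% — standard DTI limit exceeded.
Liquid reserves cover 7,060/515 = 13.7 months — ≥ 3 required
Employment 61 ≥ 24 months
39% falls in the override range (36%–41%), so the compensating-factor test applies.
Reserves 13.7 ≥ 8 months; credit score 828 ≥ 680.
Both override conditions satisfied; DTI exception granted.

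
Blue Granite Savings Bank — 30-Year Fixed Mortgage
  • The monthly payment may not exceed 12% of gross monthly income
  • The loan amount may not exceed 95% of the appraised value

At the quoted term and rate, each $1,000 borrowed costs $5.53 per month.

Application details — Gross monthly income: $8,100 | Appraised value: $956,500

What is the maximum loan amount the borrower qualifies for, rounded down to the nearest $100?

Payment cap: 12% × $8,100 = $972/month.
At $5.53 per $1,000, that supports 972/5.53 × 1,000 ≈ $175,768 → $175,700.
LTV cap: 95% × $956,500 = $908,675 → $908,600.
Binding constraint: payment-to-income.

$175,700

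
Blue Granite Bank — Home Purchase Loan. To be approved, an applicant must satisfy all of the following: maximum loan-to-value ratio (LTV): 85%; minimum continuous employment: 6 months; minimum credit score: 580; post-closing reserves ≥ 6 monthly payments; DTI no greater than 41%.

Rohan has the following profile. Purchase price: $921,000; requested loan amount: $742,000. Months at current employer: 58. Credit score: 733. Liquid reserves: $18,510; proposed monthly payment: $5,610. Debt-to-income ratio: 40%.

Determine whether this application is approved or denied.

LTV: 742,000 ÷ 921,000 = 80.6%, within 85% cap
Employment 58 ≥ 6 months
Credit score 733 ≥ 580 (meets)
Liquid reserves cover 18,510/5,610 = 3.3 months — < 6 required
DTI 40% ≤ 41%
Fails on reserves.

Denied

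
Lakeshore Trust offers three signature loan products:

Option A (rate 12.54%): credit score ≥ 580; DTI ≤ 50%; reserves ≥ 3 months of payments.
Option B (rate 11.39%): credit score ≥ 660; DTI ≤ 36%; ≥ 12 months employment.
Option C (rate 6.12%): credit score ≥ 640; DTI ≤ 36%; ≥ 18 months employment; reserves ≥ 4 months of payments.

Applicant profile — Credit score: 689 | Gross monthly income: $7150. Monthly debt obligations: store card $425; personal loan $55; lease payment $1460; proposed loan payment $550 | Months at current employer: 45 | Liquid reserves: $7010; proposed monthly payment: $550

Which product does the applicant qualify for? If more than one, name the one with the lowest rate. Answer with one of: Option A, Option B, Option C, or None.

Option C

Total debts = (425 + 55 + 1,460 + 550) = 2,490; DTI = 2,490/7,150 = 34.8%.
Reserves = 7,010/550 = 12.7 months.
Option A: score 689 ≥ 580; DTI 34.8% ≤ 50%; reserves 12.7 ≥ 3 mo → qualifies.
Option B: score 689 ≥ 660; DTI 34.8% ≤ 36%; employment 45 ≥ 12 mo → qualifies.
Option C: score 689 ≥ 640; DTI 34.8% ≤ 36%; employment 45 ≥ 18 mo; reserves 12.7 ≥ 4 mo → qualifies.
Qualifying: Option A, Option B, Option C. Lowest rate is 6.12% → Option C.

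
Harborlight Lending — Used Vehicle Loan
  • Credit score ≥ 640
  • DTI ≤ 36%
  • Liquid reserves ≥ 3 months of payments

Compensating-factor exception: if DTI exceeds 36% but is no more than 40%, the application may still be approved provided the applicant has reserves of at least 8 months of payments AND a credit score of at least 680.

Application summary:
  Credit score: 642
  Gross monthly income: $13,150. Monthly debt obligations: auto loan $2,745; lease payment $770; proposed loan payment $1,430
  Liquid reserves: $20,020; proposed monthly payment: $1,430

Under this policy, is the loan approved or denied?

Denied

Credit score 642 ≥ 640 (meets base)
Total debts = (2,745 + 770 + 1,430) = 4,945. DTI = 4,945/13,150 = 37.6% > 36% — standard DTI limit exceeded.
Reserves = 20,020/1,430 = 14.0 months ≥ 3
37.6% falls in the override range (36%–40%), so the compensating-factor test applies.
Reserves 14.0 ≥ 8 months; credit score 642 < 680.
Compensating-factor requirement not fully met.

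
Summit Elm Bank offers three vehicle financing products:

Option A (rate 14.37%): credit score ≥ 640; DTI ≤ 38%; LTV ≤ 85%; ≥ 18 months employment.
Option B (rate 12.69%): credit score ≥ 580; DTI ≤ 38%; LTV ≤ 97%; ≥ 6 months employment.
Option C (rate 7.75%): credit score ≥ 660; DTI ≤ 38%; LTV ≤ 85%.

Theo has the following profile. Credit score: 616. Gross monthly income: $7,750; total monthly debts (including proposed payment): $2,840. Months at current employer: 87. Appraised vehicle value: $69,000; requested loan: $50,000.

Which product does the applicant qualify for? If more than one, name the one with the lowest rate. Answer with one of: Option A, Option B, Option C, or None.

DTI = 2,840/7,750 = 36.6%.
LTV = 50,000/69,000 = 72.5%.
Option A: score 616 < 640; DTI 36.6% ≤ 38%; LTV 72.5% ≤ 85%; employment 87 ≥ 18 mo → does not qualify.
Option B: score 616 ≥ 580; DTI 36.6% ≤ 38%; LTV 72.5% ≤ 97%; employment 87 ≥ 6 mo → qualifies.
Option C: score 616 < 660; DTI 36.6% ≤ 38%; LTV 72.5% ≤ 85% → does not qualify.

Option B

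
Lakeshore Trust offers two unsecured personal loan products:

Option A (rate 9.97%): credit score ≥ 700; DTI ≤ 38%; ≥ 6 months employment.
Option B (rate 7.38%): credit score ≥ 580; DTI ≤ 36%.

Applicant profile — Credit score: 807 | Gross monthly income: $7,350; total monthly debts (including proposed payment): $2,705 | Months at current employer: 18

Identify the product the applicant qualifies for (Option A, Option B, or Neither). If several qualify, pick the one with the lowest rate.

DTI = 2,705/7,350 = 36.8%.
Option A: score 807 ≥ 700; DTI 36.8% ≤ 38%; employment 18 ≥ 6 mo → qualifies.
Option B: score 807 ≥ 580; DTI 36.8% > 36% → does not qualify.

Option A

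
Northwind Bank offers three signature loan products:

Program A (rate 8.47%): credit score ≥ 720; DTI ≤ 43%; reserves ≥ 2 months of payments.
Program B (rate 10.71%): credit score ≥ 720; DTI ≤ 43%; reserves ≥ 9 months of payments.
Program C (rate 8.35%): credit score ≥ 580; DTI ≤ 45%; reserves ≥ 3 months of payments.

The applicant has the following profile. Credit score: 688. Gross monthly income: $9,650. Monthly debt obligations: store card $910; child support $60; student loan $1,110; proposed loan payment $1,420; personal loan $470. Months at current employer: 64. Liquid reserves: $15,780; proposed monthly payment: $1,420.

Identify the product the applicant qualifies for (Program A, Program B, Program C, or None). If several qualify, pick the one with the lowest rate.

Program C

Total debts = (910 + 60 + 1,110 + 1,420 + 470) = 3,970; DTI = 3,970/9,650 = 41.1%.
Reserves = 15,780/1,420 = 11.1 months.
Program A: score 688 < 720; DTI 41.1% ≤ 43%; reserves 11.1 ≥ 2 mo → does not qualify.
Program B: score 688 < 720; DTI 41.1% ≤ 43%; reserves 11.1 ≥ 9 mo → does not qualify.
Program C: score 688 ≥ 580; DTI 41.1% ≤ 45%; reserves 11.1 ≥ 3 mo → qualifies.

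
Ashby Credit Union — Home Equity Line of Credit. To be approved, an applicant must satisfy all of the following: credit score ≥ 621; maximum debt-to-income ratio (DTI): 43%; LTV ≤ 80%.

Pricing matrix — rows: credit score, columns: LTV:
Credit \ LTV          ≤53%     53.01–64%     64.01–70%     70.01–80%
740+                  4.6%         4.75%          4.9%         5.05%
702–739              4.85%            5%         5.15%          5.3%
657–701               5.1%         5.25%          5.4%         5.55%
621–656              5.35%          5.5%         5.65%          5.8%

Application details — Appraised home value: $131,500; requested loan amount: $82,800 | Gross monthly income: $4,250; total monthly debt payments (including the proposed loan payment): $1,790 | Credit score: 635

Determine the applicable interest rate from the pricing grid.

Credit score 635 ≥ 621; Debt-to-income = 1,790/4,250 = 42.1% — meets 43% limit
LTV = 82,800/131,500 = 63% ≤ 80%
Score 635 is in the 621–656 band; LTV 63% is in the 53.01–64% band → 5.5%.

5.5%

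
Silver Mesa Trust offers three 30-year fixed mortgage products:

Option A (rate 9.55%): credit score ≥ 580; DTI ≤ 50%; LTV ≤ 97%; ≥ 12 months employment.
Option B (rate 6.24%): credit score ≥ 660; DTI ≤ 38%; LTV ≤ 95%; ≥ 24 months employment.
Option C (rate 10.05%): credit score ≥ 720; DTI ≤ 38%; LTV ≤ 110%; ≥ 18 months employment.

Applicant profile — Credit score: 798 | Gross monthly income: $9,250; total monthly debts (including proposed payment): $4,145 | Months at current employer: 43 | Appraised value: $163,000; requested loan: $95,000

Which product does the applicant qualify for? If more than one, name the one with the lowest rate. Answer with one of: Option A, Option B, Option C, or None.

DTI = 4,145/9,250 = 44.8%.
LTV = 95,000/163,000 = 58.3%.
Option A: score 798 ≥ 580; DTI 44.8% ≤ 50%; LTV 58.3% ≤ 97%; employment 43 ≥ 12 mo → qualifies.
Option B: score 798 ≥ 660; DTI 44.8% > 38%; LTV 58.3% ≤ 95%; employment 43 ≥ 24 mo → does not qualify.
Option C: score 798 ≥ 720; DTI 44.8% > 38%; LTV 58.3% ≤ 110%; employment 43 ≥ 18 mo → does not qualify.

Option A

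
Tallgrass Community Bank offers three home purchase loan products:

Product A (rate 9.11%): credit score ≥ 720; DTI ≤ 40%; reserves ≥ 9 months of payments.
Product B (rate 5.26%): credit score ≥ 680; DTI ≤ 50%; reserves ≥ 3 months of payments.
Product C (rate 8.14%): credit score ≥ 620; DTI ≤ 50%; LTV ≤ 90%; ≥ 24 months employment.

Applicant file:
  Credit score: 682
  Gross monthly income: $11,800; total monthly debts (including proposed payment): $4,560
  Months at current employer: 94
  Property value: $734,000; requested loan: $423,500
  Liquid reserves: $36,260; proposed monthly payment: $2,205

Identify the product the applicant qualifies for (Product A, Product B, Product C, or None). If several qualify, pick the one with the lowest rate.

Product B

DTI = 4,560/11,800 = 38.6%.
LTV = 423,500/734,000 = 57.7%.
Reserves = 36,260/2,205 = 16.4 months.
Product A: score 682 < 720; DTI 38.6% ≤ 40%; reserves 16.4 ≥ 9 mo → does not qualify.
Product B: score 682 ≥ 680; DTI 38.6% ≤ 50%; reserves 16.4 ≥ 3 mo → qualifies.
Product C: score 682 ≥ 620; DTI 38.6% ≤ 50%; LTV 57.7% ≤ 90%; employment 94 ≥ 24 mo → qualifies.
Qualifying: Product B, Product C. Lowest rate is 5.26% → Product B.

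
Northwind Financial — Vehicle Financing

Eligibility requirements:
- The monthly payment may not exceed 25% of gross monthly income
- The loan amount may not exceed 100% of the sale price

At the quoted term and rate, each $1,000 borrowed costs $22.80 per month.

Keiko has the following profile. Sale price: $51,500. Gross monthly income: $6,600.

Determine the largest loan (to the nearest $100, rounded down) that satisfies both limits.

Payment cap: 25% × $6,600 = $1,650/month.
At $22.80 per $1,000, that supports 1,650/22.80 × 1,000 ≈ $72,368 → $72,300.
LTV cap: 100% × $51,500 = $51,500 → $51,500.
Binding constraint: loan-to-value.

$51,500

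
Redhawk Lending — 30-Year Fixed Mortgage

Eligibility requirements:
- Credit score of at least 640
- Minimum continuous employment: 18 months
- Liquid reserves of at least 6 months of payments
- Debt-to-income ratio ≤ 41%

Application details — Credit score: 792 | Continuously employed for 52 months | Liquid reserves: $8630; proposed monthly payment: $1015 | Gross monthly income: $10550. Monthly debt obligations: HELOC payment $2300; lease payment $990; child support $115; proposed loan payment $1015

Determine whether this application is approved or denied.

Credit score 792 ≥ 640 (meets)
Employment 52 ≥ 18 months
Liquid reserves cover 8,630/1,015 = 8.5 months — ≥ 6 required
Total monthly debts = (2,300 + 990 + 115 + 1,015) = 4,420. DTI: 4,420 ÷ 10,550 = 41.9%, exceeds the 41% cap
Fails on DTI.

Denied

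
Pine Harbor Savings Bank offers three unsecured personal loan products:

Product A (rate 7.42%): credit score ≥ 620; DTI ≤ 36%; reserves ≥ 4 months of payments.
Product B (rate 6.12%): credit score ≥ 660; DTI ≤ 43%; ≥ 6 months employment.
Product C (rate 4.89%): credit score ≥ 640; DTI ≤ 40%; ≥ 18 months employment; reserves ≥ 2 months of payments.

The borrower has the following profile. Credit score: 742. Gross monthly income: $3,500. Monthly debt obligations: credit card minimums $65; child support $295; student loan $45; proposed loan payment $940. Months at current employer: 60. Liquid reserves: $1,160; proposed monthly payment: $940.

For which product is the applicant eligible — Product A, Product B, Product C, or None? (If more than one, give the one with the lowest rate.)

Product B

Total debts = (65 + 295 + 45 + 940) = 1,345; DTI = 1,345/3,500 = 38.4%.
Reserves = 1,160/940 = 1.2 months.
Product A: score 742 ≥ 620; DTI 38.4% > 36%; reserves 1.2 < 4 mo → does not qualify.
Product B: score 742 ≥ 660; DTI 38.4% ≤ 43%; employment 60 ≥ 6 mo → qualifies.
Product C: score 742 ≥ 640; DTI 38.4% ≤ 40%; employment 60 ≥ 18 mo; reserves 1.2 < 2 mo → does not qualify.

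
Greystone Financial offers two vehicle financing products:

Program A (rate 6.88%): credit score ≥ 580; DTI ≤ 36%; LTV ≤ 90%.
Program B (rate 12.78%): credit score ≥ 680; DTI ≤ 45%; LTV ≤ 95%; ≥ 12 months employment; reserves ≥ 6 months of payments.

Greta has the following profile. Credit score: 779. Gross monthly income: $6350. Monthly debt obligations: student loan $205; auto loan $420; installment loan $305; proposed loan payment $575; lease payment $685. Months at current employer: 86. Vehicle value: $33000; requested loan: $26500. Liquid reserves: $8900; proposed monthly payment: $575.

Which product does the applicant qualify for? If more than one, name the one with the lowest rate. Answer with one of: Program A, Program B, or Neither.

Total debts = (205 + 420 + 305 + 575 + 685) = 2,190; DTI = 2,190/6,350 = 34.5%.
LTV = 26,500/33,000 = 80.3%.
Reserves = 8,900/575 = 15.5 months.
Program A: score 779 ≥ 580; DTI 34.5% ≤ 36%; LTV 80.3% ≤ 90% → qualifies.
Program B: score 779 ≥ 680; DTI 34.5% ≤ 45%; LTV 80.3% ≤ 95%; employment 86 ≥ 12 mo; reserves 15.5 ≥ 6 mo → qualifies.
Qualifying: Program A, Program B. Lowest rate is 6.88% → Program A.

Program A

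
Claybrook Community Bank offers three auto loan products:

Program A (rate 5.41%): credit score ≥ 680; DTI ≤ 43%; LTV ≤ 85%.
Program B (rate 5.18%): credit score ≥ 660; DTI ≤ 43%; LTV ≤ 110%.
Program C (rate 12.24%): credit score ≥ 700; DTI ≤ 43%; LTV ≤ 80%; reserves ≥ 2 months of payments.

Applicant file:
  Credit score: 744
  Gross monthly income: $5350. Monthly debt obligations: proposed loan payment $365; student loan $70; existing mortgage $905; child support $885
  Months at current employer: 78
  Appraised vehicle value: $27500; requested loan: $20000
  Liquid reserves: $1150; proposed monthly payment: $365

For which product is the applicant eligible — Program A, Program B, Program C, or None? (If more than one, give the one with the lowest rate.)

Total debts = (365 + 70 + 905 + 885) = 2,225; DTI = 2,225/5,350 = 41.6%.
LTV = 20,000/27,500 = 72.7%.
Reserves = 1,150/365 = 3.2 months.
Program A: score 744 ≥ 680; DTI 41.6% ≤ 43%; LTV 72.7% ≤ 85% → qualifies.
Program B: score 744 ≥ 660; DTI 41.6% ≤ 43%; LTV 72.7% ≤ 110% → qualifies.
Program C: score 744 ≥ 700; DTI 41.6% ≤ 43%; LTV 72.7% ≤ 80%; reserves 3.2 ≥ 2 mo → qualifies.
Qualifying: Program A, Program B, Program C. Lowest rate is 5.18% → Program B.

Program B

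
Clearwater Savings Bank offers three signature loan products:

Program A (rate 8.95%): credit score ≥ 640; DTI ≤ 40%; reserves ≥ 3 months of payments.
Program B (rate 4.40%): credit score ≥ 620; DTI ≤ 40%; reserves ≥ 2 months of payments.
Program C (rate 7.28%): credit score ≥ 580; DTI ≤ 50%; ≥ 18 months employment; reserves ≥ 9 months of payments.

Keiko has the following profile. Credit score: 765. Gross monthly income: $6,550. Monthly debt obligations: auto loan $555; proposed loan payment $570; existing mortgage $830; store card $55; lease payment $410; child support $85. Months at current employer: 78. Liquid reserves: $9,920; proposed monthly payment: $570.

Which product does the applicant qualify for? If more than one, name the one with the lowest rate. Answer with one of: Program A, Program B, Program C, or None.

Program B

Total debts = (555 + 570 + 830 + 55 + 410 + 85) = 2,505; DTI = 2,505/6,550 = 38.2%.
Reserves = 9,920/570 = 17.4 months.
Program A: score 765 ≥ 640; DTI 38.2% ≤ 40%; reserves 17.4 ≥ 3 mo → qualifies.
Program B: score 765 ≥ 620; DTI 38.2% ≤ 40%; reserves 17.4 ≥ 2 mo → qualifies.
Program C: score 765 ≥ 580; DTI 38.2% ≤ 50%; employment 78 ≥ 18 mo; reserves 17.4 ≥ 9 mo → qualifies.
Qualifying: Program A, Program B, Program C. Lowest rate is 4.40% → Program B.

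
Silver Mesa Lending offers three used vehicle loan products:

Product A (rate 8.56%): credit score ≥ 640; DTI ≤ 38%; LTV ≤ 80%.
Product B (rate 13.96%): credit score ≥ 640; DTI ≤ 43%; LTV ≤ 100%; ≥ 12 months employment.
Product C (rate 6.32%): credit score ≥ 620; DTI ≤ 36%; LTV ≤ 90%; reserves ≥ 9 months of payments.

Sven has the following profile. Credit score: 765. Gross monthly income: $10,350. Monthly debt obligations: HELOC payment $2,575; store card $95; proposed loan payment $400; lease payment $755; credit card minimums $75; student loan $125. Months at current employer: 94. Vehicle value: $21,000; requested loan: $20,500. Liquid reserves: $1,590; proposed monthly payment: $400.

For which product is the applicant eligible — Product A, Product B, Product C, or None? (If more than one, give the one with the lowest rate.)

Total debts = (2,575 + 95 + 400 + 755 + 75 + 125) = 4,025; DTI = 4,025/10,350 = 38.9%.
LTV = 20,500/21,000 = 97.6%.
Reserves = 1,590/400 = 4.0 months.
Product A: score 765 ≥ 640; DTI 38.9% > 38%; LTV 97.6% > 80% → does not qualify.
Product B: score 765 ≥ 640; DTI 38.9% ≤ 43%; LTV 97.6% ≤ 100%; employment 94 ≥ 12 mo → qualifies.
Product C: score 765 ≥ 620; DTI 38.9% > 36%; LTV 97.6% > 90%; reserves 4.0 < 9 mo → does not qualify.

Product B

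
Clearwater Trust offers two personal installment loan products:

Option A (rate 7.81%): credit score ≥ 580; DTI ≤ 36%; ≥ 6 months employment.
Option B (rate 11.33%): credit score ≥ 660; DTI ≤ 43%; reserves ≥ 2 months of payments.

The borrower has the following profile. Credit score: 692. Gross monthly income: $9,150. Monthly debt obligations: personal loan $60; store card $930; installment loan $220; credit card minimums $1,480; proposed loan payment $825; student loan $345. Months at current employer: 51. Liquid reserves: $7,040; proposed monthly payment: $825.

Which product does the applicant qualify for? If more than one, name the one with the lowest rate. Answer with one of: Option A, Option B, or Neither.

Total debts = (60 + 930 + 220 + 1,480 + 825 + 345) = 3,860; DTI = 3,860/9,150 = 42.2%.
Reserves = 7,040/825 = 8.5 months.
Option A: score 692 ≥ 580; DTI 42.2% > 36%; employment 51 ≥ 6 mo → does not qualify.
Option B: score 692 ≥ 660; DTI 42.2% ≤ 43%; reserves 8.5 ≥ 2 mo → qualifies.

Option B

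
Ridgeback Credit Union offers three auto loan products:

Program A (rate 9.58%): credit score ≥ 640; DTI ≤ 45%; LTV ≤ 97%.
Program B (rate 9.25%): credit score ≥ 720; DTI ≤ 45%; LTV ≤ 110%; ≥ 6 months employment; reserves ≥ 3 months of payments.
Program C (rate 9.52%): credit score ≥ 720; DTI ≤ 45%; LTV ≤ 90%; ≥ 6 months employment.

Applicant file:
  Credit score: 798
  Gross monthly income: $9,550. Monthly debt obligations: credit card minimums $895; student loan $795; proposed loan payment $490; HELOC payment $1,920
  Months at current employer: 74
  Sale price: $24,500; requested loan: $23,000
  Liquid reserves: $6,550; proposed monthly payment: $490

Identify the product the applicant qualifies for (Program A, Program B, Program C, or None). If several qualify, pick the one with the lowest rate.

Program B

Total debts = (895 + 795 + 490 + 1,920) = 4,100; DTI = 4,100/9,550 = 42.9%.
LTV = 23,000/24,500 = 93.9%.
Reserves = 6,550/490 = 13.4 months.
Program A: score 798 ≥ 640; DTI 42.9% ≤ 45%; LTV 93.9% ≤ 97% → qualifies.
Program B: score 798 ≥ 720; DTI 42.9% ≤ 45%; LTV 93.9% ≤ 110%; employment 74 ≥ 6 mo; reserves 13.4 ≥ 3 mo → qualifies.
Program C: score 798 ≥ 720; DTI 42.9% ≤ 45%; LTV 93.9% > 90%; employment 74 ≥ 6 mo → does not qualify.
Qualifying: Program A, Program B. Lowest rate is 9.25% → Program B.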